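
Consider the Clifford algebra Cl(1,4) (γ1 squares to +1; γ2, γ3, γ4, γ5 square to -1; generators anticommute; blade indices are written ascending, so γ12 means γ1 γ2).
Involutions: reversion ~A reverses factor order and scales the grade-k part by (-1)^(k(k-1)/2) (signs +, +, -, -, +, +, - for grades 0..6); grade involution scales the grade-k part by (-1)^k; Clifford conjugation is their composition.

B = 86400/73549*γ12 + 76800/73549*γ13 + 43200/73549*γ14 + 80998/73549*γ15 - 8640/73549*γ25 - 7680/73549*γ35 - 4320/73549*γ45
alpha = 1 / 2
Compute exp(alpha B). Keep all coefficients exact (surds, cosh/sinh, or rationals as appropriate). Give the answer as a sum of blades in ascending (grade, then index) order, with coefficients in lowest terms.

B^2 term by term: the squares give (86400/73549)^2*(γ12)^2 + (76800/73549)^2*(γ13)^2 + (43200/73549)^2*(γ14)^2 + (80998/73549)^2*(γ15)^2 + (-8640/73549)^2*(γ25)^2 + (-7680/73549)^2*(γ35)^2 + (-4320/73549)^2*(γ45)^2 = 7464960000/5409455401*(+1) + 5898240000/5409455401*(+1) + 1866240000/5409455401*(+1) + 6560676004/5409455401*(+1) + 74649600/5409455401*(-1) + 58982400/5409455401*(-1) + 18662400/5409455401*(-1) = 4 (each basis 2-blade squares to minus the product of its generators' squares); cross terms between blades sharing an index anticommute and cancel; the commuting (index-disjoint) pairs give grade-4 terms 2*c*c'*(blade product), which cancel blade by blade — γ1235: -1327104000/5409455401 + 1327104000/5409455401 = 0; γ1245: -746496000/5409455401 + 746496000/5409455401 = 0; γ1345: -663552000/5409455401 + 663552000/5409455401 = 0 — confirming B is simple. So B^2 = 4.
B^2 = 4 — hyperbolic case — the even/odd split gives cosh and sinh: l = 2, alpha*l = 1, so exp(alpha B) = cosh(1) + (sinh(1)/2)*B = cosh(1) + (sinh(1)/2)*B.
Answer: cosh(1) + 43200*sinh(1)/73549*γ12 + 38400*sinh(1)/73549*γ13 + 21600*sinh(1)/73549*γ14 + 40499*sinh(1)/73549*γ15 - 4320*sinh(1)/73549*γ25 - 3840*sinh(1)/73549*γ35 - 2160*sinh(1)/73549*γ45


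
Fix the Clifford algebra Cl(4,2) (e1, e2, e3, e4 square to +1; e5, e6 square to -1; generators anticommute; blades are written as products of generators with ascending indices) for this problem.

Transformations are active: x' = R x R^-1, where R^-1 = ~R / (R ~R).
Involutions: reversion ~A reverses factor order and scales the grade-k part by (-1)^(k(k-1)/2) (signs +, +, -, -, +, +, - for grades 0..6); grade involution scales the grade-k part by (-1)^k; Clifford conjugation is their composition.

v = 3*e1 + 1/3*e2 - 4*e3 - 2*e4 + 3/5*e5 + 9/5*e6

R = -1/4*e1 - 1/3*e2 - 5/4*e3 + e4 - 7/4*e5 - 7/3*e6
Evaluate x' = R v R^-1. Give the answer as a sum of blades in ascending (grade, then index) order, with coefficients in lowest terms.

~R = -1/4*e1 - 1/3*e2 - 5/4*e3 + e4 - 7/4*e5 - 7/3*e6, and R ~R = -277/48, so R^-1 = ~R / (-277/48).
R v = 133/18 + 11/12*e1 e2 + 19/4*e1 e3 - 5/2*e1 e4 + 51/10*e1 e5 + 131/20*e1 e6 + 7/4*e2 e3 + 1/3*e2 e4 + 23/60*e2 e5 + 8/45*e2 e6 + 13/2*e3 e4 - 31/4*e3 e5 - 139/12*e3 e6 - 29/10*e4 e5 - 43/15*e4 e6 - 7/4*e5 e6
Answer: -1961/831*e1 + 1297/2493*e2 + 5984/831*e3 - 466/831*e4 + 16127/4155*e5 + 52043/12465*e6


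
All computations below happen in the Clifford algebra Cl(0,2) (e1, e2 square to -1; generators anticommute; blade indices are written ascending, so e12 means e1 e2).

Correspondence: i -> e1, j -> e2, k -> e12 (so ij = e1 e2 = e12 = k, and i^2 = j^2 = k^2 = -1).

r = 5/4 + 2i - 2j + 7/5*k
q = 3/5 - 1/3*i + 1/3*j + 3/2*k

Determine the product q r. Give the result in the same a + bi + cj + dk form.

In blades: q = 3/5 - 1/3*e1 + 1/3*e2 + 3/2*e12, r = 5/4 + 2*e1 - 2*e2 + 7/5*e12.
Distribute q over r term by term (generator squares from the signature, products reordered to ascending indices): (3/5)*r = 3/4 + 6/5*e1 - 6/5*e2 + 21/25*e12; (-1/3*e1)*r = 2/3 - 5/12*e1 + 7/15*e2 + 2/3*e12; (1/3*e2)*r = 2/3 + 7/15*e1 + 5/12*e2 - 2/3*e12; (3/2*e12)*r = -21/10 + 3*e1 + 3*e2 + 15/8*e12.
Sum: -1/60 + 17/4*e1 + 161/60*e2 + 543/200*e12; translating back through the correspondence:
Answer: -1/60 + 17/4*i + 161/60*j + 543/200*k


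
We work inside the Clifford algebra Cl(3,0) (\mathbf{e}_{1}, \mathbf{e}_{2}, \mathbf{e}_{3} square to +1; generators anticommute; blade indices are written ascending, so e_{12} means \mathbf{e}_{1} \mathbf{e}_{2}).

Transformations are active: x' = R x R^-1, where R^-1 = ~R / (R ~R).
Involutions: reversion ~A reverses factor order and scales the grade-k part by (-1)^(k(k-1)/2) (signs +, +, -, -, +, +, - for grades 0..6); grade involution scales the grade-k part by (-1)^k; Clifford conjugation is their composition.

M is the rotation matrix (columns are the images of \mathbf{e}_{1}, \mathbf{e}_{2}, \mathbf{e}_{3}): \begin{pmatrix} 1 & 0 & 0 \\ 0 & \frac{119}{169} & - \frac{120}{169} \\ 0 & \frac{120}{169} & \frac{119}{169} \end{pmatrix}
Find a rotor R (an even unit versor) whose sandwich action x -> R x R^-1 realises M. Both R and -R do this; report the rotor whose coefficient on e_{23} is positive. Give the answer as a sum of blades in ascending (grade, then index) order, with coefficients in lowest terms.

Method: write R = a + b12*e_{12} + b13*e_{13} + b23*e_{23} with a^2 + b12^2 + b13^2 + b23^2 = 1 (so R^-1 = ~R). Expanding the columns R e_j ~R gives tr M = 4a^2 - 1 and, from the antisymmetric part, M21 - M12 = -4a*b12, M13 - M31 = 4a*b13, M32 - M23 = -4a*b23.
Here tr M = \frac{407}{169}, so a^2 = (1 + tr M)/4 = \frac{144}{169} and a = ±\frac{12}{13}. Taking a = \frac{12}{13}: M21 - M12 = 0, M13 - M31 = 0, M32 - M23 = \frac{240}{169}, giving b12 = 0, b13 = 0, b23 = -\frac{5}{13}, i.e. R = \frac{12}{13} - \frac{5}{13} e_{23}.
Its e_{23} coefficient is negative, so report the other preimage -R.
Answer: -\frac{12}{13} + \frac{5}{13} e_{23}. Key observation: the double cover Spin(3) -> SO(3) sends R and -R to the same matrix (trace \frac{407}{169} here), so the stated sign of the e_{23} coefficient is what selects one sheet.


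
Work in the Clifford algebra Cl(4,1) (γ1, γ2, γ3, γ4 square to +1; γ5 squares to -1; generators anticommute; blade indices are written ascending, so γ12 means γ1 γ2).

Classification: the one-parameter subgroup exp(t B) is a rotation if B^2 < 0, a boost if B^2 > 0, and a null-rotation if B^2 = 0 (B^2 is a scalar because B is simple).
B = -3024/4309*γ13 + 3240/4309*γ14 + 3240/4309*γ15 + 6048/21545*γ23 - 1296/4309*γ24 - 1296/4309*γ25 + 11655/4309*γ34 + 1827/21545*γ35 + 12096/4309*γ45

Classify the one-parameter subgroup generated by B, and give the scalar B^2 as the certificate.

B^2 term by term: the squares give (-3024/4309)^2*(γ13)^2 + (3240/4309)^2*(γ14)^2 + (3240/4309)^2*(γ15)^2 + (6048/21545)^2*(γ23)^2 + (-1296/4309)^2*(γ24)^2 + (-1296/4309)^2*(γ25)^2 + (11655/4309)^2*(γ34)^2 + (1827/21545)^2*(γ35)^2 + (12096/4309)^2*(γ45)^2 = 9144576/18567481*(-1) + 10497600/18567481*(-1) + 10497600/18567481*(+1) + 36578304/464187025*(-1) + 1679616/18567481*(-1) + 1679616/18567481*(+1) + 135839025/18567481*(-1) + 3337929/464187025*(+1) + 146313216/18567481*(+1) = 0 (each basis 2-blade squares to minus the product of its generators' squares); cross terms between blades sharing an index anticommute and cancel; the commuting (index-disjoint) pairs give grade-4 terms 2*c*c'*(blade product), which cancel blade by blade — γ1234: -7838208/18567481 + 7838208/18567481 = 0; γ1235: -7838208/18567481 + 7838208/18567481 = 0; γ1245: 8398080/18567481 - 8398080/18567481 = 0; γ1345: -73156608/18567481 - 2367792/18567481 + 75524400/18567481 = 0; γ2345: 146313216/92837405 + 4735584/92837405 - 30209760/18567481 = 0 — confirming B is simple. So B^2 = 0.
Answer: null-rotation, certificate B^2 = 0. Certificate logic: 0 is a conjugation-invariant scalar, so its sign fixes rotation versus boost versus null-rotation outright.


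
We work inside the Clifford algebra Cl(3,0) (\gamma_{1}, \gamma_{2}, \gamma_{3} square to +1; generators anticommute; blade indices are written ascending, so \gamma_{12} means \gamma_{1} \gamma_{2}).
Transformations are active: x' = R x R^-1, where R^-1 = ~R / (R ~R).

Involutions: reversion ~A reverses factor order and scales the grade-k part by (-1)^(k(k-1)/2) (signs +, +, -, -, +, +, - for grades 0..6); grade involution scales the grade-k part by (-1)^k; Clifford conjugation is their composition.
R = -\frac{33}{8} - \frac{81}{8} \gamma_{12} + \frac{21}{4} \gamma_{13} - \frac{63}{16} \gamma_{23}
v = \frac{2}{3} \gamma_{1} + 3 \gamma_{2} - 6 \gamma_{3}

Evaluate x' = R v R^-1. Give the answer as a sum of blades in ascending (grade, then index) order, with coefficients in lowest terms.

~R = -\frac{33}{8} + \frac{81}{8} \gamma_{12} - \frac{21}{4} \gamma_{13} + \frac{63}{16} \gamma_{23}, and R ~R = \frac{41625}{256}, so R^-1 = ~R / (\frac{41625}{256}).
R v = -\frac{517}{8} \gamma_{1} + 18 \gamma_{2} + \frac{529}{16} \gamma_{3} + \frac{339}{8} \gamma_{123}
Answer: \frac{14}{25} \gamma_{1} - \frac{6151}{925} \gamma_{2} - \frac{106}{111} \gamma_{3}


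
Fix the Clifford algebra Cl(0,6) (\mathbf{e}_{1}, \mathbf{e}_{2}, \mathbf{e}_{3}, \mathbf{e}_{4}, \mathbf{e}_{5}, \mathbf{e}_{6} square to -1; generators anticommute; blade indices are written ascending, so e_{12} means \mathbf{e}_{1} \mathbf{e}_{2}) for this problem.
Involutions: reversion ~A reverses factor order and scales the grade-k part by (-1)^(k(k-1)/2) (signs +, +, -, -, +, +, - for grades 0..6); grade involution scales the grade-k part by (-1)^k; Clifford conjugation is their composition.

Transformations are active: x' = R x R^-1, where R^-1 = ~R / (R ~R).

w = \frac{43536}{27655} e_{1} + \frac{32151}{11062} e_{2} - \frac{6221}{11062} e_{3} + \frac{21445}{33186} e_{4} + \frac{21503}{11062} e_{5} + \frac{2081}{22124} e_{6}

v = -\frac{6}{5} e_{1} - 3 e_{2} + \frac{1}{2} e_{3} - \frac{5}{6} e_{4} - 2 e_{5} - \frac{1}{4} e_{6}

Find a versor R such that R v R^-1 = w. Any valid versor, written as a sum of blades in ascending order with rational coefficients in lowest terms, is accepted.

Since q(v) = q(w) = -\frac{55609}{3600}, the sum R = v + w = \frac{2070}{5531} e_{1} - \frac{1035}{11062} e_{2} - \frac{345}{5531} e_{3} - \frac{1035}{5531} e_{4} - \frac{621}{11062} e_{5} - \frac{1725}{11062} e_{6} does the job whenever invertible.
Answer: \frac{2070}{5531} e_{1} - \frac{1035}{11062} e_{2} - \frac{345}{5531} e_{3} - \frac{1035}{5531} e_{4} - \frac{621}{11062} e_{5} - \frac{1725}{11062} e_{6}


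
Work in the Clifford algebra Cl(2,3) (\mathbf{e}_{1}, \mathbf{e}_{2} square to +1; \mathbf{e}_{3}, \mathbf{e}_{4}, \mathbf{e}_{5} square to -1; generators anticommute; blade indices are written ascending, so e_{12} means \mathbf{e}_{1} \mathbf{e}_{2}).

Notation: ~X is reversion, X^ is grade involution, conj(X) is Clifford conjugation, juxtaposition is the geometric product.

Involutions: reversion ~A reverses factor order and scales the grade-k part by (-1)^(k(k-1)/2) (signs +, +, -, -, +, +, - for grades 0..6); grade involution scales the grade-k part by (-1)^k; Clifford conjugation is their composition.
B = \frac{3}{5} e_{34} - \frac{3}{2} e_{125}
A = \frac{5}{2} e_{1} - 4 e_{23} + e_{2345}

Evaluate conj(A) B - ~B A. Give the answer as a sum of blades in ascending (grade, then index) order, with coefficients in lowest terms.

first term: -\frac{12}{5} e_{24} + \frac{63}{20} e_{25} - 3 e_{134} + 6 e_{135}
second term: \frac{12}{5} e_{24} + \frac{87}{20} e_{25} - 6 e_{135}
Answer: -\frac{24}{5} e_{24} - \frac{6}{5} e_{25} - 3 e_{134} + 12 e_{135}


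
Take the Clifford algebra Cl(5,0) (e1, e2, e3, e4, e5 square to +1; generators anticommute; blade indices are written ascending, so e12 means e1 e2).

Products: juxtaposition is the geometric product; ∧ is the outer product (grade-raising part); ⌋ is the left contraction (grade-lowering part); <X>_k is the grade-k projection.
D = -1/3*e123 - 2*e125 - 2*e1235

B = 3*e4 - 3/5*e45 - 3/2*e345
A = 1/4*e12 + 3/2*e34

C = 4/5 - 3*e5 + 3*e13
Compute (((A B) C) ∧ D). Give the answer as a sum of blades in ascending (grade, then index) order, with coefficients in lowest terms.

step 1: 9/2*e3 + 9/4*e5 - 9/10*e35 + 3/4*e124 - 3/20*e1245 - 3/8*e12345
step 2: -27/4 - 27/2*e1 + 63/10*e3 + 9/5*e5 + 27/10*e15 - 711/50*e35 + 21/20*e124 + 27/4*e135 - 9/4*e234 - 9/8*e245 + 9/8*e1234 - 237/100*e1245 + 9/20*e2345 - 3/10*e12345
step 3: 9/4*e123 + 27/2*e125 + 3/2*e1235
Answer: 9/4*e123 + 27/2*e125 + 3/2*e1235


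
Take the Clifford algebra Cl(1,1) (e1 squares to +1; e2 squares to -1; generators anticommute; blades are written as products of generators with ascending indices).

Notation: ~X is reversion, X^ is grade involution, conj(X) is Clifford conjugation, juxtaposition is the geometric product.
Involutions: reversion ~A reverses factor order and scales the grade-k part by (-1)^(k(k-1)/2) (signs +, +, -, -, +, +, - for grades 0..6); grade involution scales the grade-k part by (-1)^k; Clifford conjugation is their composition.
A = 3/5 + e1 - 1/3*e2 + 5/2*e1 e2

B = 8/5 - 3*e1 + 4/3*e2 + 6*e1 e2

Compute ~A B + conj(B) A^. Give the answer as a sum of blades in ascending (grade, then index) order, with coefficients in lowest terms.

first term: -3734/225 + 17/15*e1 - 37/30*e2 - 1/15*e1 e2
second term: -3734/225 - 17/15*e1 + 37/30*e2 + 1/15*e1 e2
Answer: -7468/225


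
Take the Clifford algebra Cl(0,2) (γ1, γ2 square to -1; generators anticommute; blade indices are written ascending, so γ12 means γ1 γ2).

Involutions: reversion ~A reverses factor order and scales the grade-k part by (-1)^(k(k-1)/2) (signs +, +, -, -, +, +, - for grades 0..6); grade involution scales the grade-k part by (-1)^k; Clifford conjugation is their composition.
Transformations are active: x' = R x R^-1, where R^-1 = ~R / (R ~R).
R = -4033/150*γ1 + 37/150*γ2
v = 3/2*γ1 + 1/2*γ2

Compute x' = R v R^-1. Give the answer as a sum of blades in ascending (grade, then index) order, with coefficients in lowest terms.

~R = -4033/150*γ1 + 37/150*γ2, and R ~R = -8133229/11250, so R^-1 = ~R / (-8133229/11250).
R v = 6031/150 - 1036/75*γ12
Answer: 17711/11882*γ1 - 6267/11882*γ2


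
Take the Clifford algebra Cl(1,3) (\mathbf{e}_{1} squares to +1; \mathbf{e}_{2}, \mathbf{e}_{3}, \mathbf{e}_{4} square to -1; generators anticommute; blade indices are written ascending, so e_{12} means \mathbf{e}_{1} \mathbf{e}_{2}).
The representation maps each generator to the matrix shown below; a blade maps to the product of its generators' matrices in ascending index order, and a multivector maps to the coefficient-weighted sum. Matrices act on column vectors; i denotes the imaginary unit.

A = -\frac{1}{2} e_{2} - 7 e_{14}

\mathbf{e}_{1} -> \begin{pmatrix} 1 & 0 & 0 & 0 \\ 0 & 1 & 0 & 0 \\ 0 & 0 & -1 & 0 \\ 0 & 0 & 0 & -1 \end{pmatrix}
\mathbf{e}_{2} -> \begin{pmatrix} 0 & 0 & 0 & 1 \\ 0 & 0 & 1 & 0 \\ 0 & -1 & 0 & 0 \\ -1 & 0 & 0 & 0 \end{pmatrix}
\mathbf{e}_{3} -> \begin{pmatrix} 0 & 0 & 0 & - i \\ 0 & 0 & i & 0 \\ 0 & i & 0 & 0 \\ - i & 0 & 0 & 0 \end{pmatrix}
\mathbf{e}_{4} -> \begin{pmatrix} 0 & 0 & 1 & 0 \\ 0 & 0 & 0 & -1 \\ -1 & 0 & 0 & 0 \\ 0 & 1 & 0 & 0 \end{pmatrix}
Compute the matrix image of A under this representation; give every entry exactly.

Bivector images (products of the table entries): rho(e_{14}) = rho(\mathbf{e}_{1})rho(\mathbf{e}_{4}) = \begin{pmatrix} 0 & 0 & 1 & 0 \\ 0 & 0 & 0 & -1 \\ 1 & 0 & 0 & 0 \\ 0 & -1 & 0 & 0 \end{pmatrix}.
M = (-\frac{1}{2})*rho(e_{2}) + (-7)*rho(e_{14}), summed entrywise:
Answer: \begin{pmatrix} 0 & 0 & -7 & - \frac{1}{2} \\ 0 & 0 & - \frac{1}{2} & 7 \\ -7 & \frac{1}{2} & 0 & 0 \\ \frac{1}{2} & 7 & 0 & 0 \end{pmatrix}


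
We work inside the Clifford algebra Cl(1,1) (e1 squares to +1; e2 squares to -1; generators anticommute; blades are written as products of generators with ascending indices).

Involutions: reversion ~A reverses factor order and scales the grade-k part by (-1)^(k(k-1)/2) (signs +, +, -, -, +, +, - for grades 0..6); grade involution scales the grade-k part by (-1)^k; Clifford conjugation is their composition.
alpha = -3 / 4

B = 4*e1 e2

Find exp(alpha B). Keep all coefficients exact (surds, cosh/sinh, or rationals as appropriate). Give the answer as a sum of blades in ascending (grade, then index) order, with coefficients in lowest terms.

B^2 = (4)^2*(e1 e2)^2 = 16*(+1) = 16 (a basis 2-blade squares to minus the product of its generators' squares).
B^2 = 16 — the series telescopes hyperbolically here: l = 4, alpha*l = -3, so exp(alpha B) = cosh(-3) + (sinh(-3)/4)*B = cosh(3) + (-sinh(3)/4)*B.
Answer: cosh(3) - sinh(3)*e1 e2


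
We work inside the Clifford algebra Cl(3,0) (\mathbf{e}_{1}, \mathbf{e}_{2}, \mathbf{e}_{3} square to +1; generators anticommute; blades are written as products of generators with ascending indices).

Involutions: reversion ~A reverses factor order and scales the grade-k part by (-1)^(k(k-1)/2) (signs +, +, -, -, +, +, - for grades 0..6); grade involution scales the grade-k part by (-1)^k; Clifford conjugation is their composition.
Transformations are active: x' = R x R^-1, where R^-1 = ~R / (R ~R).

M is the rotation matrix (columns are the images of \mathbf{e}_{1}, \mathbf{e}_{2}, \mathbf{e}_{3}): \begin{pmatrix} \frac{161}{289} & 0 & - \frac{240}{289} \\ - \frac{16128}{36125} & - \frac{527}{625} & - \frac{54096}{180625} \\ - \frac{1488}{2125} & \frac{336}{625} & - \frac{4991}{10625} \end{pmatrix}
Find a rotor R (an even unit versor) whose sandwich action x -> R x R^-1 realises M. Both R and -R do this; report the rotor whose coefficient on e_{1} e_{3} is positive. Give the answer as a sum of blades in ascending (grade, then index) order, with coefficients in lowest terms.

Method: write R = a + b12*e_{1} e_{2} + b13*e_{1} e_{3} + b23*e_{2} e_{3} with a^2 + b12^2 + b13^2 + b23^2 = 1 (so R^-1 = ~R). Expanding the columns R e_j ~R gives tr M = 4a^2 - 1 and, from the antisymmetric part, M21 - M12 = -4a*b12, M13 - M31 = 4a*b13, M32 - M23 = -4a*b23.
Here tr M = -\frac{5461}{7225}, so a^2 = (1 + tr M)/4 = \frac{441}{7225} and a = ±\frac{21}{85}. Taking a = \frac{21}{85}: M21 - M12 = -\frac{16128}{36125}, M13 - M31 = -\frac{4704}{36125}, M32 - M23 = \frac{6048}{7225}, giving b12 = \frac{192}{425}, b13 = -\frac{56}{425}, b23 = -\frac{72}{85}, i.e. R = \frac{21}{85} + \frac{192}{425} e_{1} e_{2} - \frac{56}{425} e_{1} e_{3} - \frac{72}{85} e_{2} e_{3}.
Its e_{1} e_{3} coefficient is negative, so report the other preimage -R.
Answer: -\frac{21}{85} - \frac{192}{425} e_{1} e_{2} + \frac{56}{425} e_{1} e_{3} + \frac{72}{85} e_{2} e_{3}. Sheet selection: the two-to-one cover makes ±R indistinguishable at the matrix level (trace -\frac{5461}{7225}), so uniqueness comes from the required sign on e_{1} e_{3}.


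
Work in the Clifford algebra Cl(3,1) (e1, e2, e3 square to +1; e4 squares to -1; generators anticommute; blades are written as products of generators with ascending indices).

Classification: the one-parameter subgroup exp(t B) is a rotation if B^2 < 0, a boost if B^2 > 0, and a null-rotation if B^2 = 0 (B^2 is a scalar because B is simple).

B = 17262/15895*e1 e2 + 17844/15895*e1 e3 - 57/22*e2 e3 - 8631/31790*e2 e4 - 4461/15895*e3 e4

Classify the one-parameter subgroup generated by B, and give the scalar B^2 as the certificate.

B^2 term by term: the squares give (17262/15895)^2*(e1 e2)^2 + (17844/15895)^2*(e1 e3)^2 + (-57/22)^2*(e2 e3)^2 + (-8631/31790)^2*(e2 e4)^2 + (-4461/15895)^2*(e3 e4)^2 = 297976644/252651025*(-1) + 318408336/252651025*(-1) + 3249/484*(-1) + 74494161/1010604100*(+1) + 19900521/252651025*(+1) = -9 (each basis 2-blade squares to minus the product of its generators' squares); cross terms between blades sharing an index anticommute and cancel; the commuting (index-disjoint) pairs give grade-4 terms 2*c*c'*(blade product), which cancel blade by blade — e1 e2 e3 e4: -154011564/252651025 + 154011564/252651025 = 0 — confirming B is simple. So B^2 = -9.
Answer: rotation, certificate B^2 = -9. Check the certificate: B^2 = -9, and that sign is decisive whatever form B takes.


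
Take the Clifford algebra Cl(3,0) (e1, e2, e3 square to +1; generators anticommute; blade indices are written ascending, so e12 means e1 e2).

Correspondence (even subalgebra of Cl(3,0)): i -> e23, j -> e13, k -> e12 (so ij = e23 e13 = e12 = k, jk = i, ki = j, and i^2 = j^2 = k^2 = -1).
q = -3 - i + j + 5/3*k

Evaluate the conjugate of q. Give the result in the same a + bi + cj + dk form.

In blades: q = -3 + 5/3*e12 + e13 - e23.
Quaternion conjugation is reversion on the even subalgebra: the scalar is fixed and every grade-2 blade flips sign, giving -3 - 5/3*e12 - e13 + e23; translating back:
Answer: -3 + i - j - 5/3*k


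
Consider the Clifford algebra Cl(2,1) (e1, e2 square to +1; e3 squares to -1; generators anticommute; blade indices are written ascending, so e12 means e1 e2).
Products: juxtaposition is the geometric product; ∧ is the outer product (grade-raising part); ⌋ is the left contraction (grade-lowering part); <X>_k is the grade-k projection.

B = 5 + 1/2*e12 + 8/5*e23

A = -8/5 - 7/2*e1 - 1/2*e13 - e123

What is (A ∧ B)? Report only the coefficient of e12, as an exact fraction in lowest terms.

step 1: -8 - 35/2*e1 - 4/5*e12 - 5/2*e13 - 64/25*e23 - 53/5*e123
Answer: -4/5


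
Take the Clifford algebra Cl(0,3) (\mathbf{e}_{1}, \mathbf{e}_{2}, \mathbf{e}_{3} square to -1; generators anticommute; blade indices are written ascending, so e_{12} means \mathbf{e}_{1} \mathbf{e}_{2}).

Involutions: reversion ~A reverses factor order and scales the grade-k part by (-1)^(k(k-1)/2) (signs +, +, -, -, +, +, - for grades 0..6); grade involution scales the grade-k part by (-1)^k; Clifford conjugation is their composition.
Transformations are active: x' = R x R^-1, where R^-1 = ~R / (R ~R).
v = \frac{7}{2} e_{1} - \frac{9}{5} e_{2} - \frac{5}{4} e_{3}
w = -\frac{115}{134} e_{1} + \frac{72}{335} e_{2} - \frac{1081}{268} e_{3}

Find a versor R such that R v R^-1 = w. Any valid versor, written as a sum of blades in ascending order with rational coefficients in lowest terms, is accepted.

A norm check does it: q(v) = q(w) = -\frac{6821}{400}, hence R = v + w = \frac{177}{67} e_{1} - \frac{531}{335} e_{2} - \frac{354}{67} e_{3} realises the map — parallel part kept, (v - w)/2 negated, v carried to w.
Answer: \frac{177}{67} e_{1} - \frac{531}{335} e_{2} - \frac{354}{67} e_{3}


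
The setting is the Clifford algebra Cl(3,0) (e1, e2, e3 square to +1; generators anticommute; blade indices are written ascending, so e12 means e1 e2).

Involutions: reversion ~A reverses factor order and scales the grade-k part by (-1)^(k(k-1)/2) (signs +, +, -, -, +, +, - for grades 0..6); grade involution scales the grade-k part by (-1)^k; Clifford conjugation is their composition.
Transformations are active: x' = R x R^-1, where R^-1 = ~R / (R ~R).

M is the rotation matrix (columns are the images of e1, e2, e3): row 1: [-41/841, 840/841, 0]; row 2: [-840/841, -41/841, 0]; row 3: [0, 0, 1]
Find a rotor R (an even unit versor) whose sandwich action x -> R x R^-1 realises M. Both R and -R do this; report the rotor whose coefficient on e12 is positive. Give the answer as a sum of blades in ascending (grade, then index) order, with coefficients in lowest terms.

Method: write R = a + b12*e12 + b13*e13 + b23*e23 with a^2 + b12^2 + b13^2 + b23^2 = 1 (so R^-1 = ~R). Expanding the columns R e_j ~R gives tr M = 4a^2 - 1 and, from the antisymmetric part, M21 - M12 = -4a*b12, M13 - M31 = 4a*b13, M32 - M23 = -4a*b23.
Here tr M = 759/841, so a^2 = (1 + tr M)/4 = 400/841 and a = ±20/29. Taking a = 20/29: M21 - M12 = -1680/841, M13 - M31 = 0, M32 - M23 = 0, giving b12 = 21/29, b13 = 0, b23 = 0, i.e. R = 20/29 + 21/29*e12.
Its e12 coefficient is already positive.
Answer: 20/29 + 21/29*e12. Key observation: the double cover Spin(3) -> SO(3) sends R and -R to the same matrix (trace 759/841 here), so the stated sign of the e12 coefficient is what selects one sheet.


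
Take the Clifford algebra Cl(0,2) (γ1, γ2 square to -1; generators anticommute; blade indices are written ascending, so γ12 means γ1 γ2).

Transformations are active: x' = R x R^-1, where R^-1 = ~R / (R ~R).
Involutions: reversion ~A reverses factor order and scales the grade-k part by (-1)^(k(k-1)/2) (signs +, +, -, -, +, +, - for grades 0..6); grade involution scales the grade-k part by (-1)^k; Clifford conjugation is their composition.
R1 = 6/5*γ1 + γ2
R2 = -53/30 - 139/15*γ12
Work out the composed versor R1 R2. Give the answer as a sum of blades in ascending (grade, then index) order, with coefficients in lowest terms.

Distribute over the terms of R1 (each basis-blade product reordered to ascending indices, repeated generators contracted through their squares):
(6/5*γ1) R2 = -53/25*γ1 + 278/25*γ2
(γ2) R2 = -139/15*γ1 - 53/30*γ2
Summing the partial products and collecting blades:
Answer: -854/75*γ1 + 1403/150*γ2


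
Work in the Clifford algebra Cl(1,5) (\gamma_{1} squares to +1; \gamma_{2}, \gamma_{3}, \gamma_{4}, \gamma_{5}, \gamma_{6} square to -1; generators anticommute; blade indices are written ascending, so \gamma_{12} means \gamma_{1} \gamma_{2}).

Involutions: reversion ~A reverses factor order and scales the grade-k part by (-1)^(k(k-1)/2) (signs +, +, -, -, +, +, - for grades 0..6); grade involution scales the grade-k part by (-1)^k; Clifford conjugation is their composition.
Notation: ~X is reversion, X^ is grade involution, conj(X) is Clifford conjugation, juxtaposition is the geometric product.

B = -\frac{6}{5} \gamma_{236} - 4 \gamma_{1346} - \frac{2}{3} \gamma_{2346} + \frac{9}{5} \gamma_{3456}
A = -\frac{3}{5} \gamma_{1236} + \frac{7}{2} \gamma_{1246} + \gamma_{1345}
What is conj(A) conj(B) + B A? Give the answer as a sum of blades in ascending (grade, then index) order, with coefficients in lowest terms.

first term: \frac{18}{25} \gamma_{1} - \frac{7}{3} \gamma_{13} - \frac{2}{5} \gamma_{14} + \frac{9}{5} \gamma_{16} - 14 \gamma_{23} - \frac{12}{5} \gamma_{24} - 4 \gamma_{56} - \frac{21}{5} \gamma_{134} + \frac{63}{10} \gamma_{1235} + \frac{27}{25} \gamma_{1245} - \frac{2}{3} \gamma_{1256} - \frac{6}{5} \gamma_{12456}
second term: -\frac{18}{25} \gamma_{1} + \frac{7}{3} \gamma_{13} + \frac{2}{5} \gamma_{14} - \frac{9}{5} \gamma_{16} + 14 \gamma_{23} + \frac{12}{5} \gamma_{24} + 4 \gamma_{56} - \frac{21}{5} \gamma_{134} + \frac{63}{10} \gamma_{1235} + \frac{27}{25} \gamma_{1245} - \frac{2}{3} \gamma_{1256} + \frac{6}{5} \gamma_{12456}
Answer: -\frac{42}{5} \gamma_{134} + \frac{63}{5} \gamma_{1235} + \frac{54}{25} \gamma_{1245} - \frac{4}{3} \gamma_{1256}


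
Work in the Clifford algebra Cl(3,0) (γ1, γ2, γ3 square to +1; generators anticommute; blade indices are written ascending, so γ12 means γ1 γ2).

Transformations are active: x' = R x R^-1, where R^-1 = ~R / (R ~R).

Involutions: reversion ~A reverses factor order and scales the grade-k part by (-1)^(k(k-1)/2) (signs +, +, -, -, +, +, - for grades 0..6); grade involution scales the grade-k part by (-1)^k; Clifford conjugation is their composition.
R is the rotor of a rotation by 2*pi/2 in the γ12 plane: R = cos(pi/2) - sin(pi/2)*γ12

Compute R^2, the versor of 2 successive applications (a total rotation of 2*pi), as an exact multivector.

Half-angle bookkeeping: 2 applications in γ12 add up to rotor phase 2*pi/2 = pi, so R^2 = cos(pi) - sin(pi)*γ12.
cos(pi) = -1 and sin(pi) = 0, so R^2 = -1. The total rotation 2*pi is 1 full turn, so every vector returns to itself, yet the rotor is -1, on the OTHER sheet of the double cover (an odd number of 2*pi turns).
Answer: -1


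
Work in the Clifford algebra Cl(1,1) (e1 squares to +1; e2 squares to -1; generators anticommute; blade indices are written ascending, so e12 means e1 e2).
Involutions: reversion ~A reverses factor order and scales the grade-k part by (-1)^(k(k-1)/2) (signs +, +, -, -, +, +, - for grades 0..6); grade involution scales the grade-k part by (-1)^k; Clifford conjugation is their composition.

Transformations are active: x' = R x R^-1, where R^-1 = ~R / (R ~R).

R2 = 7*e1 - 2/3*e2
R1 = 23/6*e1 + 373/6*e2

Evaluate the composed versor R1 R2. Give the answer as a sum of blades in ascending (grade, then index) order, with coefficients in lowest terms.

Distribute over the terms of R1 (each basis-blade product reordered to ascending indices, repeated generators contracted through their squares):
(23/6*e1) R2 = 161/6 - 23/9*e12
(373/6*e2) R2 = 373/9 - 2611/6*e12
Summing the partial products and collecting blades:
Answer: 1229/18 - 7879/18*e12


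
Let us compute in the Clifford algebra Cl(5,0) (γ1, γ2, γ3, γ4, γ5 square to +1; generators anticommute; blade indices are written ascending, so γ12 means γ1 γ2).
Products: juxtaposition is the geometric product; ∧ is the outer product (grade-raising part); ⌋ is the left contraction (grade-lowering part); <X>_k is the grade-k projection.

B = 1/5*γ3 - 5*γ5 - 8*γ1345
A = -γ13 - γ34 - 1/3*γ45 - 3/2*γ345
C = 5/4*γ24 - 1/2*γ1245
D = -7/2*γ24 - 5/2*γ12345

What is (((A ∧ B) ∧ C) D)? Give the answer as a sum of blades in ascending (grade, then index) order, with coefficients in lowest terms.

step 1: 5*γ135 + 74/15*γ345
step 2: -25/4*γ12345
step 3: 125/8 + 175/8*γ135
Answer: 125/8 + 175/8*γ135


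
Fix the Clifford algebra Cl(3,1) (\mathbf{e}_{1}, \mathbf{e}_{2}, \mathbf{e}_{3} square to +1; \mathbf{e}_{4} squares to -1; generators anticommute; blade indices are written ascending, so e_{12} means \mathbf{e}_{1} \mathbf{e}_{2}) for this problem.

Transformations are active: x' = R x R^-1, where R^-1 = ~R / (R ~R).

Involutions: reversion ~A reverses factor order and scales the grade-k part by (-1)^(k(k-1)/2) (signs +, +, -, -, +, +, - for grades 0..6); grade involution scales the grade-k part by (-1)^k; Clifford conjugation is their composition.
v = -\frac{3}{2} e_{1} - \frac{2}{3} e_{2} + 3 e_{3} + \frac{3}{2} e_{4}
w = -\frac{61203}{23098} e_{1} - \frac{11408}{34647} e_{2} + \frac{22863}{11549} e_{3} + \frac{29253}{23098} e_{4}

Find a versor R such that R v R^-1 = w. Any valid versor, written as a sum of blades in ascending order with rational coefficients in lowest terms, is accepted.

Construction: equal norms (both \frac{85}{9}) license R = v + w = -\frac{47925}{11549} e_{1} - \frac{11502}{11549} e_{2} + \frac{57510}{11549} e_{3} + \frac{31950}{11549} e_{4} — nothing changes along that direction, while (v - w)/2 changes sign, so v maps onto w.
Answer: -\frac{47925}{11549} e_{1} - \frac{11502}{11549} e_{2} + \frac{57510}{11549} e_{3} + \frac{31950}{11549} e_{4}


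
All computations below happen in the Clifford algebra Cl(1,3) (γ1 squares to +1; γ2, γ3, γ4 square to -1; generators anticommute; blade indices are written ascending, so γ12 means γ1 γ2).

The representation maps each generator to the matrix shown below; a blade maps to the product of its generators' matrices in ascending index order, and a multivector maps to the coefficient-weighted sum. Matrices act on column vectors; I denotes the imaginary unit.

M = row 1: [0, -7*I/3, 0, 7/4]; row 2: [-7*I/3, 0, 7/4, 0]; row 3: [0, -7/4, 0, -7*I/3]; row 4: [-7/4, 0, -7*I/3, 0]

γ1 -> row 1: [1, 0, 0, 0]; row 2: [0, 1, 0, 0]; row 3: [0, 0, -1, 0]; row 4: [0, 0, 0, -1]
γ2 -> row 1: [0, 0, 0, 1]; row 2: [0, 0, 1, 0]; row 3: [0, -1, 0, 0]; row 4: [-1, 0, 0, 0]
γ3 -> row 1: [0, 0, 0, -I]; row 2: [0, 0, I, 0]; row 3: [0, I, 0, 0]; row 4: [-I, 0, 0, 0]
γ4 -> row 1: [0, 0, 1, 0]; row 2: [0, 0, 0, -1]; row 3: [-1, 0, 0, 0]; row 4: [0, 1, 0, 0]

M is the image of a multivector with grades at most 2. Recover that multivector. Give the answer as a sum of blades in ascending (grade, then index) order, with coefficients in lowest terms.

Method: the blade images are trace-orthogonal — tr(rho(e_A) rho(e_B)^-1) = 4 if A = B and 0 otherwise — and rho(e_A)^-1 = (e_A)^2 * rho(e_A) with (e_A)^2 = +1 or -1, so the coefficient of e_A in the preimage is (e_A)^2 * tr(M rho(e_A))/4.
Nonzero projections over blades of grade <= 2: γ2: (γ2)^2 = -1, tr(M rho(γ2)) = -7, coefficient 7/4; γ34: (γ34)^2 = -1, tr(M rho(γ34)) = -28/3, coefficient 7/3. Every other blade of grade <= 2 projects to 0.
Answer: 7/4*γ2 + 7/3*γ34


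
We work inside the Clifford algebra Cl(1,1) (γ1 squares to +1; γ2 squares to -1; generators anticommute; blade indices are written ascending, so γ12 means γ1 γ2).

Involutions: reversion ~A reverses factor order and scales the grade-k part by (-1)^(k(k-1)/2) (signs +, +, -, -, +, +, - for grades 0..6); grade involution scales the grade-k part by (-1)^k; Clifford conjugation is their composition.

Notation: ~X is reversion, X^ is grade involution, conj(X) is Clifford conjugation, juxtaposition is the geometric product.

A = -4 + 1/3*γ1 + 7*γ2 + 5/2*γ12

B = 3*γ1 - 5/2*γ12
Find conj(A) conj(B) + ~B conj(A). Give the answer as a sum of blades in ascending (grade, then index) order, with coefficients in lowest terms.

first term: -21/4 - 11/2*γ1 - 25/3*γ2 - 31*γ12
second term: -29/4 + 11/2*γ1 - 20/3*γ2 - 31*γ12
Answer: -25/2 - 15*γ2 - 62*γ12


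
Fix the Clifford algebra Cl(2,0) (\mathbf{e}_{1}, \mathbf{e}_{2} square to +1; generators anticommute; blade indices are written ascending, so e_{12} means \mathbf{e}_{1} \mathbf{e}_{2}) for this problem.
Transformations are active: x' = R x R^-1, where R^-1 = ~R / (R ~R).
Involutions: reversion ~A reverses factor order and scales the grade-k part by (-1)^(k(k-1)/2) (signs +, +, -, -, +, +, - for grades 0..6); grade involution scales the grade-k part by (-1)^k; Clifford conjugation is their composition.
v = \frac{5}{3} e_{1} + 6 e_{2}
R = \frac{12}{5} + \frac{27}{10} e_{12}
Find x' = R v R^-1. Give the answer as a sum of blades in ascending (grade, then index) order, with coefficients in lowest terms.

~R = \frac{12}{5} - \frac{27}{10} e_{12}, and R ~R = \frac{261}{20}, so R^-1 = ~R / (\frac{261}{20}).
R v = \frac{101}{5} e_{1} + \frac{99}{10} e_{2}
Answer: \frac{2507}{435} e_{1} - \frac{342}{145} e_{2}


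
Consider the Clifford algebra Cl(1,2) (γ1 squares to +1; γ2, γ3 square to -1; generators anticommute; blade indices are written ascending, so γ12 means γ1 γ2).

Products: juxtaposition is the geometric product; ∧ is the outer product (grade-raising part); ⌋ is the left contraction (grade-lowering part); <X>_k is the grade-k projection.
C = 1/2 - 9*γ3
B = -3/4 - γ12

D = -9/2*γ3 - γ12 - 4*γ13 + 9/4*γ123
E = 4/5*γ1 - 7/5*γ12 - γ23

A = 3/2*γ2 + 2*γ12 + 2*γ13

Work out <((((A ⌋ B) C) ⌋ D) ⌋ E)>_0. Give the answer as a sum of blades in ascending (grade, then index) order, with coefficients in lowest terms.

step 1: -2 - 3/2*γ1
step 2: -1 - 3/4*γ1 + 18*γ3 + 27/2*γ13
step 3: 27 - 72*γ1 - 237/8*γ2 + 15/2*γ3 - 79/2*γ12 + 4*γ13 - 27/16*γ23 - 9/4*γ123
step 4: -319/80 + 2523/40*γ1 + 933/10*γ2 - 237/8*γ3 - 189/5*γ12 - 27*γ23
step 5: -319/80
Answer: -319/80


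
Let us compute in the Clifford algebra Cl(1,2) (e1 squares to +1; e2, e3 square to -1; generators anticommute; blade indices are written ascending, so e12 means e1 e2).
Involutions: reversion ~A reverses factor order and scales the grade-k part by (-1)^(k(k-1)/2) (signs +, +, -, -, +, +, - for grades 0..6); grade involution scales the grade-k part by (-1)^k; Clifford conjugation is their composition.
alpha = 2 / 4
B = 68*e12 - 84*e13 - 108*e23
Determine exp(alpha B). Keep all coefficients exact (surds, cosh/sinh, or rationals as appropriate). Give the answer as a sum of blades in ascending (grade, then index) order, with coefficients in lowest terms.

B^2 term by term: the squares give (68)^2*(e12)^2 + (-84)^2*(e13)^2 + (-108)^2*(e23)^2 = 4624*(+1) + 7056*(+1) + 11664*(-1) = 16 (each basis 2-blade squares to minus the product of its generators' squares); cross terms between blades sharing an index anticommute and cancel. So B^2 = 16.
B^2 = 16 — since the square is positive, the closed form is hyperbolic: l = 4, alpha*l = 2, so exp(alpha B) = cosh(2) + (sinh(2)/4)*B = cosh(2) + (sinh(2)/4)*B.
Answer: cosh(2) + 17*sinh(2)*e12 - 21*sinh(2)*e13 - 27*sinh(2)*e23


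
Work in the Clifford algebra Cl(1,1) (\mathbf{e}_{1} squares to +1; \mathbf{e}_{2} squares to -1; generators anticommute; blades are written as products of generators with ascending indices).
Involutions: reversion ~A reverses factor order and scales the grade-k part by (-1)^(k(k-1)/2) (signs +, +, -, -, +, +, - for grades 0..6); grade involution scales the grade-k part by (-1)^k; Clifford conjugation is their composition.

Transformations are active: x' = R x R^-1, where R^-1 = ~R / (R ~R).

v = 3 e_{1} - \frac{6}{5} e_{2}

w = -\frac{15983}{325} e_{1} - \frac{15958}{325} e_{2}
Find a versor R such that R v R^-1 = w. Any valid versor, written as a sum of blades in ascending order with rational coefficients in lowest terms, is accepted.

Why this works: both vectors square to \frac{189}{25}, so q(v) = q(w) and R = v + w = -\frac{15008}{325} e_{1} - \frac{16348}{325} e_{2} carries v to w — its own direction survives, the complement (v - w)/2 flips.
Answer: -\frac{15008}{325} e_{1} - \frac{16348}{325} e_{2}


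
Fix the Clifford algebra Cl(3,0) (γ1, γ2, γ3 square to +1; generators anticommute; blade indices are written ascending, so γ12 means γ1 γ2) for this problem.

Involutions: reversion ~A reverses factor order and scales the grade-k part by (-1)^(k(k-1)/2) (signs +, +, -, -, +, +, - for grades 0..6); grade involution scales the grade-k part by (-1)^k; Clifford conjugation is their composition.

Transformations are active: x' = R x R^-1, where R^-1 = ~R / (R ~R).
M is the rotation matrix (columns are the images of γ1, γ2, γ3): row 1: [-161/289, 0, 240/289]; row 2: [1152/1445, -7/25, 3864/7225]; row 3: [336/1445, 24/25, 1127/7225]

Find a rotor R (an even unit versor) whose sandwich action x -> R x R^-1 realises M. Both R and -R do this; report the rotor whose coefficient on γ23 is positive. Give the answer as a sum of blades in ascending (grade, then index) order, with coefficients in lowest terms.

Method: write R = a + b12*γ12 + b13*γ13 + b23*γ23 with a^2 + b12^2 + b13^2 + b23^2 = 1 (so R^-1 = ~R). Expanding the columns R e_j ~R gives tr M = 4a^2 - 1 and, from the antisymmetric part, M21 - M12 = -4a*b12, M13 - M31 = 4a*b13, M32 - M23 = -4a*b23.
Here tr M = -4921/7225, so a^2 = (1 + tr M)/4 = 576/7225 and a = ±24/85. Taking a = 24/85: M21 - M12 = 1152/1445, M13 - M31 = 864/1445, M32 - M23 = 3072/7225, giving b12 = -12/17, b13 = 9/17, b23 = -32/85, i.e. R = 24/85 - 12/17*γ12 + 9/17*γ13 - 32/85*γ23.
Its γ23 coefficient is negative, so report the other preimage -R.
Answer: -24/85 + 12/17*γ12 - 9/17*γ13 + 32/85*γ23. Key observation: the double cover Spin(3) -> SO(3) sends R and -R to the same matrix (trace -4921/7225 here), so the stated sign of the γ23 coefficient is what selects one sheet.


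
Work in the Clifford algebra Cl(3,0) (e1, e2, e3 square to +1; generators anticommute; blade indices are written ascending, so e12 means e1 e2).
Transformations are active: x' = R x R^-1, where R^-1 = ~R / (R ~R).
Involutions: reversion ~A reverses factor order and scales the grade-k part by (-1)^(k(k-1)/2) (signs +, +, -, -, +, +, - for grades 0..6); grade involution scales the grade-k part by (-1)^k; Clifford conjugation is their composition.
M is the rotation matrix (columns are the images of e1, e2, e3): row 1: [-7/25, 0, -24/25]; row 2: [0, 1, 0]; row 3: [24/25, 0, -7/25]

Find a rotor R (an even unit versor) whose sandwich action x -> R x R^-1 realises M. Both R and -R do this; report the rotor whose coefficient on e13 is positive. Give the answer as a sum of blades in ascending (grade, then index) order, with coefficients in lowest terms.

Method: write R = a + b12*e12 + b13*e13 + b23*e23 with a^2 + b12^2 + b13^2 + b23^2 = 1 (so R^-1 = ~R). Expanding the columns R e_j ~R gives tr M = 4a^2 - 1 and, from the antisymmetric part, M21 - M12 = -4a*b12, M13 - M31 = 4a*b13, M32 - M23 = -4a*b23.
Here tr M = 11/25, so a^2 = (1 + tr M)/4 = 9/25 and a = ±3/5. Taking a = 3/5: M21 - M12 = 0, M13 - M31 = -48/25, M32 - M23 = 0, giving b12 = 0, b13 = -4/5, b23 = 0, i.e. R = 3/5 - 4/5*e13.
Its e13 coefficient is negative, so report the other preimage -R.
Answer: -3/5 + 4/5*e13. Recall the cover is two-to-one: with M of trace 11/25, both preimages act alike, and the stated e13 sign chooses the sheet.


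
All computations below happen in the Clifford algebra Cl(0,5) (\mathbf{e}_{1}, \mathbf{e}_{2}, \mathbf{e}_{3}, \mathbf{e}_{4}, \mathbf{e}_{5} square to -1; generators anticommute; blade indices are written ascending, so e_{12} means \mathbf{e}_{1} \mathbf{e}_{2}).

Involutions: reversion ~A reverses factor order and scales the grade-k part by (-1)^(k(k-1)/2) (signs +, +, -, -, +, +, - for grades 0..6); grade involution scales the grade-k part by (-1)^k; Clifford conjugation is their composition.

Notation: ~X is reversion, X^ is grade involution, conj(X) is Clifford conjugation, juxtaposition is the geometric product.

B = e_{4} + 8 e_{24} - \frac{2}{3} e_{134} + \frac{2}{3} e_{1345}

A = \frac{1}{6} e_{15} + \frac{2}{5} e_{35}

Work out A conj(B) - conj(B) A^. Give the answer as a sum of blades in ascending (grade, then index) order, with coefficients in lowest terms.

first term: \frac{4}{15} e_{14} - \frac{1}{9} e_{34} + \frac{13}{30} e_{145} + \frac{13}{45} e_{345} - \frac{4}{3} e_{1245} + \frac{16}{5} e_{2345}
second term: \frac{4}{15} e_{14} - \frac{1}{9} e_{34} - \frac{1}{10} e_{145} + \frac{23}{45} e_{345} - \frac{4}{3} e_{1245} + \frac{16}{5} e_{2345}
Answer: \frac{8}{15} e_{145} - \frac{2}{9} e_{345}
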